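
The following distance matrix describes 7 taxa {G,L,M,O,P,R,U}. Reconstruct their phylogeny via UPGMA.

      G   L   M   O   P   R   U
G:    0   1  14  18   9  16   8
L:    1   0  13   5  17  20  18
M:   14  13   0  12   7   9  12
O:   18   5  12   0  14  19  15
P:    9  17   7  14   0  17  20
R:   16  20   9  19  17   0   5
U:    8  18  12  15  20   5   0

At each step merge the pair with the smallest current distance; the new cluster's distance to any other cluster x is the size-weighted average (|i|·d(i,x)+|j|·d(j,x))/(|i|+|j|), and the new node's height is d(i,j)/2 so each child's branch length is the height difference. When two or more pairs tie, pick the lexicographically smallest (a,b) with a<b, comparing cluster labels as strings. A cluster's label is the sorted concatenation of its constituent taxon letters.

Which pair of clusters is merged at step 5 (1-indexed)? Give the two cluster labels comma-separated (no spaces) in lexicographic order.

step 1: merge (G,L) at d=1; branch lengths G→1/2, L→1/2; new cluster GL
  updated: d(GL,M)=27/2, d(GL,O)=23/2, d(GL,P)=13, d(GL,R)=18, d(GL,U)=13
step 2: merge (R,U) at d=5; branch lengths R→5/2, U→5/2; new cluster RU
  updated: d(GL,RU)=31/2, d(M,RU)=21/2, d(O,RU)=17, d(P,RU)=37/2
step 3: merge (M,P) at d=7; branch lengths M→7/2, P→7/2; new cluster MP
  updated: d(GL,MP)=53/4, d(MP,O)=13, d(MP,RU)=29/2
step 4: merge (GL,O) at d=23/2; branch lengths GL→21/4, O→23/4; new cluster GLO
  updated: d(GLO,MP)=79/6, d(GLO,RU)=16
step 5: merge (GLO,MP) at d=79/6; branch lengths GLO→5/6, MP→37/12; new cluster GLMOP
  updated: d(GLMOP,RU)=77/5
step 6: merge (GLMOP,RU) at d=77/5; branch lengths GLMOP→67/60, RU→26/5; new cluster GLMOPRU
final tree: ((((G:1/2,L:1/2):21/4,O:23/4):5/6,(M:7/2,P:7/2):37/12):67/60,(R:5/2,U:5/2):26/5)
total length: 1027/30

GLO,MP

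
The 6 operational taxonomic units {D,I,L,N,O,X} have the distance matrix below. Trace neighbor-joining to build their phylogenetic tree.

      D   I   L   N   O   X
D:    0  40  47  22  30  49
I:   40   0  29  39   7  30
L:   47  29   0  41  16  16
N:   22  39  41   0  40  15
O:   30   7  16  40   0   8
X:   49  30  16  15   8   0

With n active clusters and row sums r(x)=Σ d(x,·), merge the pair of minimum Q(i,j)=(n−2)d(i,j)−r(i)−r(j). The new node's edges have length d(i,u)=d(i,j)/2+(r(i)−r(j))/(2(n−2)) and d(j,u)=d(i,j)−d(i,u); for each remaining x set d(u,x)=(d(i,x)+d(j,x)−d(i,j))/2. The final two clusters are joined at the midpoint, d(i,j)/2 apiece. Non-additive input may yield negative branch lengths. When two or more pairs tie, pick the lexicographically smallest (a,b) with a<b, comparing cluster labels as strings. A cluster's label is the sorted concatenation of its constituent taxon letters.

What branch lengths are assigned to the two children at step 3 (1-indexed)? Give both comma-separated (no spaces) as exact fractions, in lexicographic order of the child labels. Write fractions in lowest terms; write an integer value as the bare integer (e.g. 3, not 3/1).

step 1: merge (D,N) at d=22, Q=-257; branch lengths D→119/8, N→57/8; new cluster DN
  updated: d(DN,I)=57/2, d(DN,L)=33, d(DN,O)=24, d(DN,X)=21
step 2: merge (I,O) at d=7, Q=-257/2; branch lengths I→121/12, O→-37/12; new cluster IO
  updated: d(DN,IO)=91/4, d(IO,L)=19, d(IO,X)=31/2
step 3: merge (DN,IO) at d=91/4, Q=-177/2; branch lengths DN→65/4, IO→13/2; new cluster DINO
  updated: d(DINO,L)=117/8, d(DINO,X)=55/8
step 4: merge (DINO,L) at d=117/8, Q=-75/2; branch lengths DINO→11/4, L→95/8; new cluster DILNO
  updated: d(DILNO,X)=33/8
step 5: merge (DILNO,X) at d=33/8; branch lengths DILNO→33/16, X→33/16; new cluster DILNOX
final tree: ((((D:119/8,N:57/8):65/4,(I:121/12,O:-37/12):13/2):11/4,L:95/8):33/16,X:33/16)
total length: 141/2

65/4,13/2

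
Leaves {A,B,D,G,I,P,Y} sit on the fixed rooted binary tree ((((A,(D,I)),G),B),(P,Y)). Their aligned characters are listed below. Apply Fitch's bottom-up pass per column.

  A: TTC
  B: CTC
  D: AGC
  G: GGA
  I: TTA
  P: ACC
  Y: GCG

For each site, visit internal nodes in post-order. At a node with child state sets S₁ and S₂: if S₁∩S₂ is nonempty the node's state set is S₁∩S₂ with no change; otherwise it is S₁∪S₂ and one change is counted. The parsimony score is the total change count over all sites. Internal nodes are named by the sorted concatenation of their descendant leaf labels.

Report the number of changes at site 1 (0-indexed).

site 0, node DI: D={A} ∪ I={T} → {A,T} (+1)
site 0, node ADI: A={T} ∩ DI={A,T} → {T} (+0)
site 0, node ADGI: ADI={T} ∪ G={G} → {G,T} (+1)
site 0, node ABDGI: ADGI={G,T} ∪ B={C} → {C,G,T} (+1)
site 0, node PY: P={A} ∪ Y={G} → {A,G} (+1)
site 0, node ABDGIPY: ABDGI={C,G,T} ∩ PY={A,G} → {G} (+0)
site 1, node DI: D={G} ∪ I={T} → {G,T} (+1)
site 1, node ADI: A={T} ∩ DI={G,T} → {T} (+0)
site 1, node ADGI: ADI={T} ∪ G={G} → {G,T} (+1)
site 1, node ABDGI: ADGI={G,T} ∩ B={T} → {T} (+0)
site 1, node PY: P={C} ∩ Y={C} → {C} (+0)
site 1, node ABDGIPY: ABDGI={T} ∪ PY={C} → {C,T} (+1)
site 2, node DI: D={C} ∪ I={A} → {A,C} (+1)
site 2, node ADI: A={C} ∩ DI={A,C} → {C} (+0)
site 2, node ADGI: ADI={C} ∪ G={A} → {A,C} (+1)
site 2, node ABDGI: ADGI={A,C} ∩ B={C} → {C} (+0)
site 2, node PY: P={C} ∪ Y={G} → {C,G} (+1)
site 2, node ABDGIPY: ABDGI={C} ∩ PY={C,G} → {C} (+0)
per-site changes: [4, 3, 3]; total = 10

3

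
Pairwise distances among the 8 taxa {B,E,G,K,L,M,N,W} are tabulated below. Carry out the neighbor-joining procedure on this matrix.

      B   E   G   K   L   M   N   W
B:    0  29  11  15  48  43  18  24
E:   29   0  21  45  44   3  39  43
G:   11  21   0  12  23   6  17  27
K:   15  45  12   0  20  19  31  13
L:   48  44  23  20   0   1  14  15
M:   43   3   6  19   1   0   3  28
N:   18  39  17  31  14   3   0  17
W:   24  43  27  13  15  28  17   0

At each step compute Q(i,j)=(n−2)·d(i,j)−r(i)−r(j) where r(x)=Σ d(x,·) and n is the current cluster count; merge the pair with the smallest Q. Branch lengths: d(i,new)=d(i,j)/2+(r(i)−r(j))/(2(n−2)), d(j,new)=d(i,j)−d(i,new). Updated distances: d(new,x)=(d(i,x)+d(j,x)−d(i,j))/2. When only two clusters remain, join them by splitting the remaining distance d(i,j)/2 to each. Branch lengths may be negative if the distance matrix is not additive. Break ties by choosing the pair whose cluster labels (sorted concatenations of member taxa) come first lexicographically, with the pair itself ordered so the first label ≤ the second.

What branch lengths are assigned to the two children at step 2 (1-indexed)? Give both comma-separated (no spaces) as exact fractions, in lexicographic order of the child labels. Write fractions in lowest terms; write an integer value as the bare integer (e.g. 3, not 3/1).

1. join E+M (d=3, Q=-309) ⇒ EM; edges |E|=139/12, |M|=-103/12
  updated: d(B,EM)=69/2, d(EM,G)=12, d(EM,K)=61/2, d(EM,L)=21, d(EM,N)=39/2, d(EM,W)=34
2. join B+G (d=11, Q=-395/2) ⇒ BG; edges |B|=207/20, |G|=13/20
  updated: d(BG,EM)=71/4, d(BG,K)=8, d(BG,L)=30, d(BG,N)=12, d(BG,W)=20
3. join BG+K (d=8, Q=-633/4) ⇒ BGK; edges |BG|=69/32, |K|=187/32
  updated: d(BGK,EM)=161/8, d(BGK,L)=21, d(BGK,N)=35/2, d(BGK,W)=25/2
4. join BGK+W (d=25/2, Q=-897/8) ⇒ BGKW; edges |BGK|=241/48, |W|=359/48
  updated: d(BGKW,EM)=333/16, d(BGKW,L)=47/4, d(BGKW,N)=11
5. join BGKW+L (d=47/4, Q=-1069/16) ⇒ BGKLW; edges |BGKW|=325/64, |L|=427/64
  updated: d(BGKLW,EM)=481/32, d(BGKLW,N)=53/8
6. join BGKLW+EM (d=481/32, Q=-1317/32) ⇒ BEGKLMW; edges |BGKLW|=69/64, |EM|=893/64
  updated: d(BEGKLMW,N)=355/64
7. join BEGKLMW+N (d=355/64) ⇒ BEGKLMNW; edges |BEGKLMW|=355/128, |N|=355/128
final tree: ((((((B:207/20,G:13/20):69/32,K:187/32):241/48,W:359/48):325/64,L:427/64):69/64,(E:139/12,M:-103/12):893/64):355/128,N:355/128)
total length: 4277/64

207/20,13/20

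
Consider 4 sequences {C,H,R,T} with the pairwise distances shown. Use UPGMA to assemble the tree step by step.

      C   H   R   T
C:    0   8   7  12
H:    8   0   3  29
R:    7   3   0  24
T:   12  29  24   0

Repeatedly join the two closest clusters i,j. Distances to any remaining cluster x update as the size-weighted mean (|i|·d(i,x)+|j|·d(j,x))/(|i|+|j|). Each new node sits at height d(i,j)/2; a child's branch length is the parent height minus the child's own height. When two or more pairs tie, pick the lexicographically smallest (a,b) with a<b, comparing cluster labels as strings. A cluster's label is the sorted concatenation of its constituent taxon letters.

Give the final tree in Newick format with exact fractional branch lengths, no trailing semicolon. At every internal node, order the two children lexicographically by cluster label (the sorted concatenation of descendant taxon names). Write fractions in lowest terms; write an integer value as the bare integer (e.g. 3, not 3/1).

((C:15/4,(H:3/2,R:3/2):9/4):85/12,T:65/6)

1. join H+R (d=3) ⇒ HR; edges |H|=3/2, |R|=3/2
  updated: d(C,HR)=15/2, d(HR,T)=53/2
2. join C+HR (d=15/2) ⇒ CHR; edges |C|=15/4, |HR|=9/4
  updated: d(CHR,T)=65/3
3. join CHR+T (d=65/3) ⇒ CHRT; edges |CHR|=85/12, |T|=65/6
final tree: ((C:15/4,(H:3/2,R:3/2):9/4):85/12,T:65/6)
total length: 323/12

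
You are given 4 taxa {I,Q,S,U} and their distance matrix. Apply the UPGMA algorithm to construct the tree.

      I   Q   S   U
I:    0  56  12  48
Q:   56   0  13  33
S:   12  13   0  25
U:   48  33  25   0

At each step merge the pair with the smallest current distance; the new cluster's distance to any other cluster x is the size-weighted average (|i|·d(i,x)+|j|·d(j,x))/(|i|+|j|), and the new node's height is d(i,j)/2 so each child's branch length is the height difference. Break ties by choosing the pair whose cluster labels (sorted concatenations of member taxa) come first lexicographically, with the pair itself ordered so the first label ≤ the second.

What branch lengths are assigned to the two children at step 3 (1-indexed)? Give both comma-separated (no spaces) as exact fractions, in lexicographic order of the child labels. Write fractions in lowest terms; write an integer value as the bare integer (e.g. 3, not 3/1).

47/4,5/4

step 1: merge (I,S) at d=12; branch lengths I→6, S→6; new cluster IS
  updated: d(IS,Q)=69/2, d(IS,U)=73/2
step 2: merge (Q,U) at d=33; branch lengths Q→33/2, U→33/2; new cluster QU
  updated: d(IS,QU)=71/2
step 3: merge (IS,QU) at d=71/2; branch lengths IS→47/4, QU→5/4; new cluster IQSU
final tree: ((I:6,S:6):47/4,(Q:33/2,U:33/2):5/4)
total length: 58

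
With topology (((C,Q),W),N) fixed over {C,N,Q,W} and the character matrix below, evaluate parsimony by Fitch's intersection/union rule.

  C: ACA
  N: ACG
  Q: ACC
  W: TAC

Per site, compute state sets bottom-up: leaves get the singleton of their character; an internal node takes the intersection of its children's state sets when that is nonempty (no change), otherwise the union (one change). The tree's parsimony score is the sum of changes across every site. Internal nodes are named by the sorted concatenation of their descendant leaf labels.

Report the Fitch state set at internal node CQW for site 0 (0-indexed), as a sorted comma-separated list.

CQ@0: {A} ∩ {A} = {A} (intersection, +0)
CQW@0: {A} ∪ {T} = {A,T} (union, +1)
CNQW@0: {A,T} ∩ {A} = {A} (intersection, +0)
CQ@1: {C} ∩ {C} = {C} (intersection, +0)
CQW@1: {C} ∪ {A} = {A,C} (union, +1)
CNQW@1: {A,C} ∩ {C} = {C} (intersection, +0)
CQ@2: {A} ∪ {C} = {A,C} (union, +1)
CQW@2: {A,C} ∩ {C} = {C} (intersection, +0)
CNQW@2: {C} ∪ {G} = {C,G} (union, +1)
per-site changes: [1, 1, 2]; total = 4

A,T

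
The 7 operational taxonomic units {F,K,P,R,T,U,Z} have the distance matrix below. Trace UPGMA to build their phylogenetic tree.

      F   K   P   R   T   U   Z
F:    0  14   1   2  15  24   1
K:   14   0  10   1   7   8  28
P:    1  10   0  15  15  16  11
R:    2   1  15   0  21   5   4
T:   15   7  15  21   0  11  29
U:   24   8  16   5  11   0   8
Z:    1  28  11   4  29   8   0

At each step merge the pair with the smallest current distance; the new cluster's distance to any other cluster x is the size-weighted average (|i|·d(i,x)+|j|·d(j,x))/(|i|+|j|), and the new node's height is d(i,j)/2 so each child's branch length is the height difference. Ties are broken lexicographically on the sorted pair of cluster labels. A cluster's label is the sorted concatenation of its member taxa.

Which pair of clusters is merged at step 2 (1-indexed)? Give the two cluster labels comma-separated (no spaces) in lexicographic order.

K,R

iteration 1: select F,P (d=1); attach at lengths (1/2, 1/2); label the merged cluster FP
  updated: d(FP,K)=12, d(FP,R)=17/2, d(FP,T)=15, d(FP,U)=20, d(FP,Z)=6
iteration 2: select K,R (d=1); attach at lengths (1/2, 1/2); label the merged cluster KR
  updated: d(FP,KR)=41/4, d(KR,T)=14, d(KR,U)=13/2, d(KR,Z)=16
iteration 3: select FP,Z (d=6); attach at lengths (5/2, 3); label the merged cluster FPZ
  updated: d(FPZ,KR)=73/6, d(FPZ,T)=59/3, d(FPZ,U)=16
iteration 4: select KR,U (d=13/2); attach at lengths (11/4, 13/4); label the merged cluster KRU
  updated: d(FPZ,KRU)=121/9, d(KRU,T)=13
iteration 5: select KRU,T (d=13); attach at lengths (13/4, 13/2); label the merged cluster KRTU
  updated: d(FPZ,KRTU)=15
iteration 6: select FPZ,KRTU (d=15); attach at lengths (9/2, 1); label the merged cluster FKPRTUZ
final tree: (((F:1/2,P:1/2):5/2,Z:3):9/2,(((K:1/2,R:1/2):11/4,U:13/4):13/4,T:13/2):1)
total length: 115/4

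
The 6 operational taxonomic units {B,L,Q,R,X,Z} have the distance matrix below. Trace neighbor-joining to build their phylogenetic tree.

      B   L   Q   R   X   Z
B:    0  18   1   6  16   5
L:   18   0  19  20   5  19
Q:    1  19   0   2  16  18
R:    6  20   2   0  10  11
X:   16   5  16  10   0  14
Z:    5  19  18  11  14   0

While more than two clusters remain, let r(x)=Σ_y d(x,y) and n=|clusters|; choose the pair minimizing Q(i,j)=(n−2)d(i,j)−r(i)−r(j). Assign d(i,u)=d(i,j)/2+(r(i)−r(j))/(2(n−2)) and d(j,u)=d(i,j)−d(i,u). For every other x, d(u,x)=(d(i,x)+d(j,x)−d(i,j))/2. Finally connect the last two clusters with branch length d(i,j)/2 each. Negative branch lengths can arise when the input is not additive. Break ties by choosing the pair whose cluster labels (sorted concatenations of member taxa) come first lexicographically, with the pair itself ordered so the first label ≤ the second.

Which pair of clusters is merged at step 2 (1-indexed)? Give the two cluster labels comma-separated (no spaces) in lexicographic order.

LX,Z

step 1: merge (L,X) at d=5, Q=-122; branch lengths L→5, X→0; new cluster LX
  updated: d(B,LX)=29/2, d(LX,Q)=15, d(LX,R)=25/2, d(LX,Z)=14
step 2: merge (LX,Z) at d=14, Q=-62; branch lengths LX→25/3, Z→17/3; new cluster LXZ
  updated: d(B,LXZ)=11/4, d(LXZ,Q)=19/2, d(LXZ,R)=19/4
step 3: merge (B,LXZ) at d=11/4, Q=-85/4; branch lengths B→-7/16, LXZ→51/16; new cluster BLXZ
  updated: d(BLXZ,Q)=31/8, d(BLXZ,R)=4
step 4: merge (BLXZ,Q) at d=31/8, Q=-79/8; branch lengths BLXZ→47/16, Q→15/16; new cluster BLQXZ
  updated: d(BLQXZ,R)=17/16
step 5: merge (BLQXZ,R) at d=17/16; branch lengths BLQXZ→17/32, R→17/32; new cluster BLQRXZ
final tree: (((B:-7/16,((L:5,X:0):25/3,Z:17/3):51/16):47/16,Q:15/16):17/32,R:17/32)
total length: 427/16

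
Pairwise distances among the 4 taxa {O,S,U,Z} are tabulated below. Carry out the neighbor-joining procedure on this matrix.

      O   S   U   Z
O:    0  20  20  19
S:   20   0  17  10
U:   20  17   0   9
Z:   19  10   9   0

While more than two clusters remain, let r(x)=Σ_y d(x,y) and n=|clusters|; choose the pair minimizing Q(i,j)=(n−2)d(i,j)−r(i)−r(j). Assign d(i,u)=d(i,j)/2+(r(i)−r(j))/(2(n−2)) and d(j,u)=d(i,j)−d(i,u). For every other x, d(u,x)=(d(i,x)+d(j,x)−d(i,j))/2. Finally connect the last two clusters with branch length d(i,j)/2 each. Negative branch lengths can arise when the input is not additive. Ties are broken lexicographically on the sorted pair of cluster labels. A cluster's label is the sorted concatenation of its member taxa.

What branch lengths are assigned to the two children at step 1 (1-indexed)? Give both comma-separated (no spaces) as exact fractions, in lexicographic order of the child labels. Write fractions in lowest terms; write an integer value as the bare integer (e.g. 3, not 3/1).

13,7

1. join O+S (d=20, Q=-66) ⇒ OS; edges |O|=13, |S|=7
  updated: d(OS,U)=17/2, d(OS,Z)=9/2
2. join OS+U (d=17/2, Q=-22) ⇒ OSU; edges |OS|=2, |U|=13/2
  updated: d(OSU,Z)=5/2
3. join OSU+Z (d=5/2) ⇒ OSUZ; edges |OSU|=5/4, |Z|=5/4
final tree: (((O:13,S:7):2,U:13/2):5/4,Z:5/4)
total length: 31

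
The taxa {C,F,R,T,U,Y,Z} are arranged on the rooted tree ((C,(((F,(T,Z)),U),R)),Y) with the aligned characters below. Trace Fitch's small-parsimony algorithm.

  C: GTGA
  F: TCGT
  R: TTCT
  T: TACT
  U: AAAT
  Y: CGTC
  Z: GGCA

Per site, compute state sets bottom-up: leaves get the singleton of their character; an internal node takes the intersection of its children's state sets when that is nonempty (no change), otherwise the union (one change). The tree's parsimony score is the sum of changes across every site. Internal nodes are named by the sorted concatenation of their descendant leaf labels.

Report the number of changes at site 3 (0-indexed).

3

[col 0] TZ: children T:{T}, Z:{G} ∪→ {G,T}; cost 1
[col 0] FTZ: children F:{T}, TZ:{G,T} ∩→ {T}; cost 0
[col 0] FTUZ: children FTZ:{T}, U:{A} ∪→ {A,T}; cost 1
[col 0] FRTUZ: children FTUZ:{A,T}, R:{T} ∩→ {T}; cost 0
[col 0] CFRTUZ: children C:{G}, FRTUZ:{T} ∪→ {G,T}; cost 1
[col 0] CFRTUYZ: children CFRTUZ:{G,T}, Y:{C} ∪→ {C,G,T}; cost 1
[col 1] TZ: children T:{A}, Z:{G} ∪→ {A,G}; cost 1
[col 1] FTZ: children F:{C}, TZ:{A,G} ∪→ {A,C,G}; cost 1
[col 1] FTUZ: children FTZ:{A,C,G}, U:{A} ∩→ {A}; cost 0
[col 1] FRTUZ: children FTUZ:{A}, R:{T} ∪→ {A,T}; cost 1
[col 1] CFRTUZ: children C:{T}, FRTUZ:{A,T} ∩→ {T}; cost 0
[col 1] CFRTUYZ: children CFRTUZ:{T}, Y:{G} ∪→ {G,T}; cost 1
[col 2] TZ: children T:{C}, Z:{C} ∩→ {C}; cost 0
[col 2] FTZ: children F:{G}, TZ:{C} ∪→ {C,G}; cost 1
[col 2] FTUZ: children FTZ:{C,G}, U:{A} ∪→ {A,C,G}; cost 1
[col 2] FRTUZ: children FTUZ:{A,C,G}, R:{C} ∩→ {C}; cost 0
[col 2] CFRTUZ: children C:{G}, FRTUZ:{C} ∪→ {C,G}; cost 1
[col 2] CFRTUYZ: children CFRTUZ:{C,G}, Y:{T} ∪→ {C,G,T}; cost 1
[col 3] TZ: children T:{T}, Z:{A} ∪→ {A,T}; cost 1
[col 3] FTZ: children F:{T}, TZ:{A,T} ∩→ {T}; cost 0
[col 3] FTUZ: children FTZ:{T}, U:{T} ∩→ {T}; cost 0
[col 3] FRTUZ: children FTUZ:{T}, R:{T} ∩→ {T}; cost 0
[col 3] CFRTUZ: children C:{A}, FRTUZ:{T} ∪→ {A,T}; cost 1
[col 3] CFRTUYZ: children CFRTUZ:{A,T}, Y:{C} ∪→ {A,C,T}; cost 1
per-site changes: [4, 4, 4, 3]; total = 15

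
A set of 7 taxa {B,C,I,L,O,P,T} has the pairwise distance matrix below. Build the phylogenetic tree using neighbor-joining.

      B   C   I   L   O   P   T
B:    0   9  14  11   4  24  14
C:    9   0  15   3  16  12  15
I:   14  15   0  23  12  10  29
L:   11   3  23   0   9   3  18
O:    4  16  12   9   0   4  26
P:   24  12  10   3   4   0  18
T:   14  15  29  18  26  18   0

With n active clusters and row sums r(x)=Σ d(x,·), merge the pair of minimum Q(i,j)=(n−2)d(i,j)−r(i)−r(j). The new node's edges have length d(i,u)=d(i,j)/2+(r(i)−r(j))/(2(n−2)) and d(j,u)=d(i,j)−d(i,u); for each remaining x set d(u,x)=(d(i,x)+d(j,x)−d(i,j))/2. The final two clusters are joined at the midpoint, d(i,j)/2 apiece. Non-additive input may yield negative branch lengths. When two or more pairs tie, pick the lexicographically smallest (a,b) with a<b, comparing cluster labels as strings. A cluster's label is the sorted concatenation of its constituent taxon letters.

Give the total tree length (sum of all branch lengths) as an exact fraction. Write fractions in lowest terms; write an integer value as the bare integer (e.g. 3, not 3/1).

step 1: merge (B,O) at d=4, Q=-127; branch lengths B→5/2, O→3/2; new cluster BO
  updated: d(BO,C)=21/2, d(BO,I)=11, d(BO,L)=8, d(BO,P)=12, d(BO,T)=18
step 2: merge (BO,I) at d=11, Q=-207/2; branch lengths BO→31/16, I→145/16; new cluster BIO
  updated: d(BIO,C)=29/4, d(BIO,L)=10, d(BIO,P)=11/2, d(BIO,T)=18
step 3: merge (L,P) at d=3, Q=-127/2; branch lengths L→3/4, P→9/4; new cluster LP
  updated: d(BIO,LP)=25/4, d(C,LP)=6, d(LP,T)=33/2
step 4: merge (BIO,LP) at d=25/4, Q=-191/4; branch lengths BIO→61/16, LP→39/16; new cluster BILOP
  updated: d(BILOP,C)=7/2, d(BILOP,T)=113/8
step 5: merge (BILOP,C) at d=7/2, Q=-261/8; branch lengths BILOP→21/16, C→35/16; new cluster BCILOP
  updated: d(BCILOP,T)=205/16
step 6: merge (BCILOP,T) at d=205/16; branch lengths BCILOP→205/32, T→205/32; new cluster BCILOPT
final tree: (((((B:5/2,O:3/2):31/16,I:145/16):61/16,(L:3/4,P:9/4):39/16):21/16,C:35/16):205/32,T:205/32)
total length: 649/16

649/16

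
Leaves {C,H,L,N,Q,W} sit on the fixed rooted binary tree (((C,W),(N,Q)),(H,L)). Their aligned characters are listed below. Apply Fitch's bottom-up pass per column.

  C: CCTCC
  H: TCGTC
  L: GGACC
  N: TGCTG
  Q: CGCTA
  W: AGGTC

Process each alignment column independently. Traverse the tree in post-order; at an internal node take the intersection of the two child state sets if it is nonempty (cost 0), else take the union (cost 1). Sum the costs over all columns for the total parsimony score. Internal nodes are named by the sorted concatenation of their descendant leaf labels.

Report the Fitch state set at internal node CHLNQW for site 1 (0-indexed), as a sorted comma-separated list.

G

CW@0: {C} ∪ {A} = {A,C} (union, +1)
NQ@0: {T} ∪ {C} = {C,T} (union, +1)
CNQW@0: {A,C} ∩ {C,T} = {C} (intersection, +0)
HL@0: {T} ∪ {G} = {G,T} (union, +1)
CHLNQW@0: {C} ∪ {G,T} = {C,G,T} (union, +1)
CW@1: {C} ∪ {G} = {C,G} (union, +1)
NQ@1: {G} ∩ {G} = {G} (intersection, +0)
CNQW@1: {C,G} ∩ {G} = {G} (intersection, +0)
HL@1: {C} ∪ {G} = {C,G} (union, +1)
CHLNQW@1: {G} ∩ {C,G} = {G} (intersection, +0)
CW@2: {T} ∪ {G} = {G,T} (union, +1)
NQ@2: {C} ∩ {C} = {C} (intersection, +0)
CNQW@2: {G,T} ∪ {C} = {C,G,T} (union, +1)
HL@2: {G} ∪ {A} = {A,G} (union, +1)
CHLNQW@2: {C,G,T} ∩ {A,G} = {G} (intersection, +0)
CW@3: {C} ∪ {T} = {C,T} (union, +1)
NQ@3: {T} ∩ {T} = {T} (intersection, +0)
CNQW@3: {C,T} ∩ {T} = {T} (intersection, +0)
HL@3: {T} ∪ {C} = {C,T} (union, +1)
CHLNQW@3: {T} ∩ {C,T} = {T} (intersection, +0)
CW@4: {C} ∩ {C} = {C} (intersection, +0)
NQ@4: {G} ∪ {A} = {A,G} (union, +1)
CNQW@4: {C} ∪ {A,G} = {A,C,G} (union, +1)
HL@4: {C} ∩ {C} = {C} (intersection, +0)
CHLNQW@4: {A,C,G} ∩ {C} = {C} (intersection, +0)
per-site changes: [4, 2, 3, 2, 2]; total = 13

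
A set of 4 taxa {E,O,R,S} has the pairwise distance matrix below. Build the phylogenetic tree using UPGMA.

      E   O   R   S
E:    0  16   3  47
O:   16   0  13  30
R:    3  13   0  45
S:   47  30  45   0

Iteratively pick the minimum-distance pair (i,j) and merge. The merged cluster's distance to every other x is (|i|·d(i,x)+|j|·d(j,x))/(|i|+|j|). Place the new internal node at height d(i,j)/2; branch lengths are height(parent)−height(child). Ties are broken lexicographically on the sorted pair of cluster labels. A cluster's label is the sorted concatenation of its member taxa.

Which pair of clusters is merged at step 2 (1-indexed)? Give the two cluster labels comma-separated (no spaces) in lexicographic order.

ER,O

1. join E+R (d=3) ⇒ ER; edges |E|=3/2, |R|=3/2
  updated: d(ER,O)=29/2, d(ER,S)=46
2. join ER+O (d=29/2) ⇒ EOR; edges |ER|=23/4, |O|=29/4
  updated: d(EOR,S)=122/3
3. join EOR+S (d=122/3) ⇒ EORS; edges |EOR|=157/12, |S|=61/3
final tree: (((E:3/2,R:3/2):23/4,O:29/4):157/12,S:61/3)
total length: 593/12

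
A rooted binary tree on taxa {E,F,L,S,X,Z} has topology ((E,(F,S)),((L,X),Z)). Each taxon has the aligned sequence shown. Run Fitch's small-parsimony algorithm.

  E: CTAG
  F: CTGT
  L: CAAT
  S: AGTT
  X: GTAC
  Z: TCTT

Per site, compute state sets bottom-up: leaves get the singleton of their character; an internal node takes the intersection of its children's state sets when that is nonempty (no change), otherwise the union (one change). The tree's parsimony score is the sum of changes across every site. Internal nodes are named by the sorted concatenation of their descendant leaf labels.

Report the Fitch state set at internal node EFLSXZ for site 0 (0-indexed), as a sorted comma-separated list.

FS@0: {C} ∪ {A} = {A,C} (union, +1)
EFS@0: {C} ∩ {A,C} = {C} (intersection, +0)
LX@0: {C} ∪ {G} = {C,G} (union, +1)
LXZ@0: {C,G} ∪ {T} = {C,G,T} (union, +1)
EFLSXZ@0: {C} ∩ {C,G,T} = {C} (intersection, +0)
FS@1: {T} ∪ {G} = {G,T} (union, +1)
EFS@1: {T} ∩ {G,T} = {T} (intersection, +0)
LX@1: {A} ∪ {T} = {A,T} (union, +1)
LXZ@1: {A,T} ∪ {C} = {A,C,T} (union, +1)
EFLSXZ@1: {T} ∩ {A,C,T} = {T} (intersection, +0)
FS@2: {G} ∪ {T} = {G,T} (union, +1)
EFS@2: {A} ∪ {G,T} = {A,G,T} (union, +1)
LX@2: {A} ∩ {A} = {A} (intersection, +0)
LXZ@2: {A} ∪ {T} = {A,T} (union, +1)
EFLSXZ@2: {A,G,T} ∩ {A,T} = {A,T} (intersection, +0)
FS@3: {T} ∩ {T} = {T} (intersection, +0)
EFS@3: {G} ∪ {T} = {G,T} (union, +1)
LX@3: {T} ∪ {C} = {C,T} (union, +1)
LXZ@3: {C,T} ∩ {T} = {T} (intersection, +0)
EFLSXZ@3: {G,T} ∩ {T} = {T} (intersection, +0)
per-site changes: [3, 3, 3, 2]; total = 11

C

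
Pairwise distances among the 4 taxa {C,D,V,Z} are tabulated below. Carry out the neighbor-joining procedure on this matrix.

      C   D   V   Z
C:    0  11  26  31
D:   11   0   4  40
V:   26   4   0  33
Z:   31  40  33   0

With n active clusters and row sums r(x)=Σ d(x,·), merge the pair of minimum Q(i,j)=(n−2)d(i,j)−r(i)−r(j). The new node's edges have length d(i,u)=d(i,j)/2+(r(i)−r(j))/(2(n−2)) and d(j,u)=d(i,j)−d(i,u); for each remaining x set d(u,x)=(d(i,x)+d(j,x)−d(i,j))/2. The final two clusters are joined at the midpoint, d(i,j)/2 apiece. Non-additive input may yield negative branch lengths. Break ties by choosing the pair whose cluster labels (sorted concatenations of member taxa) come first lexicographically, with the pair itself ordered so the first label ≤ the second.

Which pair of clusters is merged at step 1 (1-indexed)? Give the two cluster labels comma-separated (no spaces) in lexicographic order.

C,Z

step 1: merge (C,Z) at d=31, Q=-110; branch lengths C→13/2, Z→49/2; new cluster CZ
  updated: d(CZ,D)=10, d(CZ,V)=14
step 2: merge (CZ,D) at d=10, Q=-28; branch lengths CZ→10, D→0; new cluster CDZ
  updated: d(CDZ,V)=4
step 3: merge (CDZ,V) at d=4; branch lengths CDZ→2, V→2; new cluster CDVZ
final tree: (((C:13/2,Z:49/2):10,D:0):2,V:2)
total length: 45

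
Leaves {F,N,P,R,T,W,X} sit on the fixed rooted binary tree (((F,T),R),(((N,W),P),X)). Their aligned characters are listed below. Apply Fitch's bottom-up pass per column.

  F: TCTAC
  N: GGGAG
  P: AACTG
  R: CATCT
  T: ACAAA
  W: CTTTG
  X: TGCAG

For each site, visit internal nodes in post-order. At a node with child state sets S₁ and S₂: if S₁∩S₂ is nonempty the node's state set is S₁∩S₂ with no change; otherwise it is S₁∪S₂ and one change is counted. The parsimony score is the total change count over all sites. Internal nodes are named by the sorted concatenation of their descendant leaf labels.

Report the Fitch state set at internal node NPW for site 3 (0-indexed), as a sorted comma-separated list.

T

[col 0] FT: children F:{T}, T:{A} ∪→ {A,T}; cost 1
[col 0] FRT: children FT:{A,T}, R:{C} ∪→ {A,C,T}; cost 1
[col 0] NW: children N:{G}, W:{C} ∪→ {C,G}; cost 1
[col 0] NPW: children NW:{C,G}, P:{A} ∪→ {A,C,G}; cost 1
[col 0] NPWX: children NPW:{A,C,G}, X:{T} ∪→ {A,C,G,T}; cost 1
[col 0] FNPRTWX: children FRT:{A,C,T}, NPWX:{A,C,G,T} ∩→ {A,C,T}; cost 0
[col 1] FT: children F:{C}, T:{C} ∩→ {C}; cost 0
[col 1] FRT: children FT:{C}, R:{A} ∪→ {A,C}; cost 1
[col 1] NW: children N:{G}, W:{T} ∪→ {G,T}; cost 1
[col 1] NPW: children NW:{G,T}, P:{A} ∪→ {A,G,T}; cost 1
[col 1] NPWX: children NPW:{A,G,T}, X:{G} ∩→ {G}; cost 0
[col 1] FNPRTWX: children FRT:{A,C}, NPWX:{G} ∪→ {A,C,G}; cost 1
[col 2] FT: children F:{T}, T:{A} ∪→ {A,T}; cost 1
[col 2] FRT: children FT:{A,T}, R:{T} ∩→ {T}; cost 0
[col 2] NW: children N:{G}, W:{T} ∪→ {G,T}; cost 1
[col 2] NPW: children NW:{G,T}, P:{C} ∪→ {C,G,T}; cost 1
[col 2] NPWX: children NPW:{C,G,T}, X:{C} ∩→ {C}; cost 0
[col 2] FNPRTWX: children FRT:{T}, NPWX:{C} ∪→ {C,T}; cost 1
[col 3] FT: children F:{A}, T:{A} ∩→ {A}; cost 0
[col 3] FRT: children FT:{A}, R:{C} ∪→ {A,C}; cost 1
[col 3] NW: children N:{A}, W:{T} ∪→ {A,T}; cost 1
[col 3] NPW: children NW:{A,T}, P:{T} ∩→ {T}; cost 0
[col 3] NPWX: children NPW:{T}, X:{A} ∪→ {A,T}; cost 1
[col 3] FNPRTWX: children FRT:{A,C}, NPWX:{A,T} ∩→ {A}; cost 0
[col 4] FT: children F:{C}, T:{A} ∪→ {A,C}; cost 1
[col 4] FRT: children FT:{A,C}, R:{T} ∪→ {A,C,T}; cost 1
[col 4] NW: children N:{G}, W:{G} ∩→ {G}; cost 0
[col 4] NPW: children NW:{G}, P:{G} ∩→ {G}; cost 0
[col 4] NPWX: children NPW:{G}, X:{G} ∩→ {G}; cost 0
[col 4] FNPRTWX: children FRT:{A,C,T}, NPWX:{G} ∪→ {A,C,G,T}; cost 1
per-site changes: [5, 4, 4, 3, 3]; total = 19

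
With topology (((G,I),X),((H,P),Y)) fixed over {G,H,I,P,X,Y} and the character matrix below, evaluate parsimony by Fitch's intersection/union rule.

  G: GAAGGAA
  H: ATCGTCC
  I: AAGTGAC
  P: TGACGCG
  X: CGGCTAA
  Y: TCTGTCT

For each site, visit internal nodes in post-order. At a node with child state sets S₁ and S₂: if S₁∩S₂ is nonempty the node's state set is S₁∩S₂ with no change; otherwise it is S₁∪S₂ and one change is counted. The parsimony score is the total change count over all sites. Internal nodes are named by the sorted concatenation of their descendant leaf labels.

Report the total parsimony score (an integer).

GI@0: {G} ∪ {A} = {A,G} (union, +1)
GIX@0: {A,G} ∪ {C} = {A,C,G} (union, +1)
HP@0: {A} ∪ {T} = {A,T} (union, +1)
HPY@0: {A,T} ∩ {T} = {T} (intersection, +0)
GHIPXY@0: {A,C,G} ∪ {T} = {A,C,G,T} (union, +1)
GI@1: {A} ∩ {A} = {A} (intersection, +0)
GIX@1: {A} ∪ {G} = {A,G} (union, +1)
HP@1: {T} ∪ {G} = {G,T} (union, +1)
HPY@1: {G,T} ∪ {C} = {C,G,T} (union, +1)
GHIPXY@1: {A,G} ∩ {C,G,T} = {G} (intersection, +0)
GI@2: {A} ∪ {G} = {A,G} (union, +1)
GIX@2: {A,G} ∩ {G} = {G} (intersection, +0)
HP@2: {C} ∪ {A} = {A,C} (union, +1)
HPY@2: {A,C} ∪ {T} = {A,C,T} (union, +1)
GHIPXY@2: {G} ∪ {A,C,T} = {A,C,G,T} (union, +1)
GI@3: {G} ∪ {T} = {G,T} (union, +1)
GIX@3: {G,T} ∪ {C} = {C,G,T} (union, +1)
HP@3: {G} ∪ {C} = {C,G} (union, +1)
HPY@3: {C,G} ∩ {G} = {G} (intersection, +0)
GHIPXY@3: {C,G,T} ∩ {G} = {G} (intersection, +0)
GI@4: {G} ∩ {G} = {G} (intersection, +0)
GIX@4: {G} ∪ {T} = {G,T} (union, +1)
HP@4: {T} ∪ {G} = {G,T} (union, +1)
HPY@4: {G,T} ∩ {T} = {T} (intersection, +0)
GHIPXY@4: {G,T} ∩ {T} = {T} (intersection, +0)
GI@5: {A} ∩ {A} = {A} (intersection, +0)
GIX@5: {A} ∩ {A} = {A} (intersection, +0)
HP@5: {C} ∩ {C} = {C} (intersection, +0)
HPY@5: {C} ∩ {C} = {C} (intersection, +0)
GHIPXY@5: {A} ∪ {C} = {A,C} (union, +1)
GI@6: {A} ∪ {C} = {A,C} (union, +1)
GIX@6: {A,C} ∩ {A} = {A} (intersection, +0)
HP@6: {C} ∪ {G} = {C,G} (union, +1)
HPY@6: {C,G} ∪ {T} = {C,G,T} (union, +1)
GHIPXY@6: {A} ∪ {C,G,T} = {A,C,G,T} (union, +1)
per-site changes: [4, 3, 4, 3, 2, 1, 4]; total = 21

21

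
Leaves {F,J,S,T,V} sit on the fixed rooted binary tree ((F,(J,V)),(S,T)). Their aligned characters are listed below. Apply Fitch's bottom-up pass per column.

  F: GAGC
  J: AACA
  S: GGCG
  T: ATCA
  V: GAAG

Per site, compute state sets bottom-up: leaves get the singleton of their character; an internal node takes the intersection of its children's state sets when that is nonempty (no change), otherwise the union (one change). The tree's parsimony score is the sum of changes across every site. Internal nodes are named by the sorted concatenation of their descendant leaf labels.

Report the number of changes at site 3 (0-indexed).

3

[col 0] JV: children J:{A}, V:{G} ∪→ {A,G}; cost 1
[col 0] FJV: children F:{G}, JV:{A,G} ∩→ {G}; cost 0
[col 0] ST: children S:{G}, T:{A} ∪→ {A,G}; cost 1
[col 0] FJSTV: children FJV:{G}, ST:{A,G} ∩→ {G}; cost 0
[col 1] JV: children J:{A}, V:{A} ∩→ {A}; cost 0
[col 1] FJV: children F:{A}, JV:{A} ∩→ {A}; cost 0
[col 1] ST: children S:{G}, T:{T} ∪→ {G,T}; cost 1
[col 1] FJSTV: children FJV:{A}, ST:{G,T} ∪→ {A,G,T}; cost 1
[col 2] JV: children J:{C}, V:{A} ∪→ {A,C}; cost 1
[col 2] FJV: children F:{G}, JV:{A,C} ∪→ {A,C,G}; cost 1
[col 2] ST: children S:{C}, T:{C} ∩→ {C}; cost 0
[col 2] FJSTV: children FJV:{A,C,G}, ST:{C} ∩→ {C}; cost 0
[col 3] JV: children J:{A}, V:{G} ∪→ {A,G}; cost 1
[col 3] FJV: children F:{C}, JV:{A,G} ∪→ {A,C,G}; cost 1
[col 3] ST: children S:{G}, T:{A} ∪→ {A,G}; cost 1
[col 3] FJSTV: children FJV:{A,C,G}, ST:{A,G} ∩→ {A,G}; cost 0
per-site changes: [2, 2, 2, 3]; total = 9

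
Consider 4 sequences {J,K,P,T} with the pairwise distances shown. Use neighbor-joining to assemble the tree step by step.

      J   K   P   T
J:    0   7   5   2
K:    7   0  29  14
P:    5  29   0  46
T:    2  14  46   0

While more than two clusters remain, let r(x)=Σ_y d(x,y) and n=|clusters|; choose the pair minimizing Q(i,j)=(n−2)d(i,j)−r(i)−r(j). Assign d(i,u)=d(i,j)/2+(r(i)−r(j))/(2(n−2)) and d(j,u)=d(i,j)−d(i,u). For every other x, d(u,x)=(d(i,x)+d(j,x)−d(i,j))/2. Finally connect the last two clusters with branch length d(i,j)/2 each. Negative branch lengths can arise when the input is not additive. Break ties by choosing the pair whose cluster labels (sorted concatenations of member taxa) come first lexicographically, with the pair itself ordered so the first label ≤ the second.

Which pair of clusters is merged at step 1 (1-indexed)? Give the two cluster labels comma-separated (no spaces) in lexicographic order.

J,P

1. join J+P (d=5, Q=-84) ⇒ JP; edges |J|=-14, |P|=19
  updated: d(JP,K)=31/2, d(JP,T)=43/2
2. join JP+K (d=31/2, Q=-51) ⇒ JKP; edges |JP|=23/2, |K|=4
  updated: d(JKP,T)=10
3. join JKP+T (d=10) ⇒ JKPT; edges |JKP|=5, |T|=5
final tree: (((J:-14,P:19):23/2,K:4):5,T:5)
total length: 61/2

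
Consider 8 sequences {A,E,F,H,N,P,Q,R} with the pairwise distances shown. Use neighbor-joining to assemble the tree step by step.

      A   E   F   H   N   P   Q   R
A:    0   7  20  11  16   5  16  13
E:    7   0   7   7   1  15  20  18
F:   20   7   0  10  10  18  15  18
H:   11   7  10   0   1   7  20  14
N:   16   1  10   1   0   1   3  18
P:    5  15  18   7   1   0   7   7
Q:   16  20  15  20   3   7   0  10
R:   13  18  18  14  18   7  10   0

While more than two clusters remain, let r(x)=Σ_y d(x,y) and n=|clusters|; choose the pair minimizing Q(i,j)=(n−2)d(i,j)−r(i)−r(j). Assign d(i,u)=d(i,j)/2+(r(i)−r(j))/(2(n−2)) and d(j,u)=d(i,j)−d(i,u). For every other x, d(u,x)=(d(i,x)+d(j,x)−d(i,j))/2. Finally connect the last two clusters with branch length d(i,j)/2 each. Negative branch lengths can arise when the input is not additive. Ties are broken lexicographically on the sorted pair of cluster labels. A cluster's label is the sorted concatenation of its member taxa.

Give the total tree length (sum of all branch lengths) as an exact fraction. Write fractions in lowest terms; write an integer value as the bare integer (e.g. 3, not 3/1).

1. join E+F (d=7, Q=-131) ⇒ EF; edges |E|=19/12, |F|=65/12
  updated: d(A,EF)=10, d(EF,H)=5, d(EF,N)=2, d(EF,P)=13, d(EF,Q)=14, d(EF,R)=29/2
2. join Q+R (d=10, Q=-193/2) ⇒ QR; edges |Q|=87/20, |R|=113/20
  updated: d(A,QR)=19/2, d(EF,QR)=37/4, d(H,QR)=12, d(N,QR)=11/2, d(P,QR)=2
3. join A+P (d=5, Q=-119/2) ⇒ AP; edges |A|=87/16, |P|=-7/16
  updated: d(AP,EF)=9, d(AP,H)=13/2, d(AP,N)=6, d(AP,QR)=13/4
4. join AP+QR (d=13/4, Q=-45) ⇒ APQR; edges |AP|=3/4, |QR|=5/2
  updated: d(APQR,EF)=15/2, d(APQR,H)=61/8, d(APQR,N)=33/8
5. join APQR+EF (d=15/2, Q=-75/4) ⇒ AEFPQR; edges |APQR|=79/16, |EF|=41/16
  updated: d(AEFPQR,H)=41/16, d(AEFPQR,N)=-11/16
6. join AEFPQR+H (d=41/16, Q=-23/8) ⇒ AEFHPQR; edges |AEFPQR|=7/16, |H|=17/8
  updated: d(AEFHPQR,N)=-9/8
7. join AEFHPQR+N (d=-9/8) ⇒ AEFHNPQR; edges |AEFHPQR|=-9/16, |N|=-9/16
final tree: (((((A:87/16,P:-7/16):3/4,(Q:87/20,R:113/20):5/2):79/16,(E:19/12,F:65/12):41/16):7/16,H:17/8):-9/16,N:-9/16)
total length: 547/16

547/16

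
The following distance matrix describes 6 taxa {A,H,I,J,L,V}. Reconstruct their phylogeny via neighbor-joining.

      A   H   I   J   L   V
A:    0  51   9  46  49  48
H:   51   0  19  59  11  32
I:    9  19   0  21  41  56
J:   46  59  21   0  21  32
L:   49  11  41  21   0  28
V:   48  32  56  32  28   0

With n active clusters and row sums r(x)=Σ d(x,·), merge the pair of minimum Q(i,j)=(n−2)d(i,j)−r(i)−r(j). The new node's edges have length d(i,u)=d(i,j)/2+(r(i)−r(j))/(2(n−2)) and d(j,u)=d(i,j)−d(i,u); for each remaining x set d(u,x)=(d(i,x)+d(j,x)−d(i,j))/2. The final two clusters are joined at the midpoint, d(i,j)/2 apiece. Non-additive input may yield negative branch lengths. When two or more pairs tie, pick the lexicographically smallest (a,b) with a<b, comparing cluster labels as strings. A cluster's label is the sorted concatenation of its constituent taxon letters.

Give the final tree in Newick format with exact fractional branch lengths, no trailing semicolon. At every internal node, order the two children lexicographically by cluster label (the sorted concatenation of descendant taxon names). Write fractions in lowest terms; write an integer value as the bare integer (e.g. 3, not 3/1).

step 1: merge (A,I) at d=9, Q=-313; branch lengths A→93/8, I→-21/8; new cluster AI
  updated: d(AI,H)=61/2, d(AI,J)=29, d(AI,L)=81/2, d(AI,V)=95/2
step 2: merge (AI,J) at d=29, Q=-403/2; branch lengths AI→187/12, J→161/12; new cluster AIJ
  updated: d(AIJ,H)=121/4, d(AIJ,L)=65/4, d(AIJ,V)=101/4
step 3: merge (AIJ,V) at d=101/4, Q=-213/2; branch lengths AIJ→37/4, V→16; new cluster AIJV
  updated: d(AIJV,H)=37/2, d(AIJV,L)=19/2
step 4: merge (AIJV,H) at d=37/2, Q=-39; branch lengths AIJV→17/2, H→10; new cluster AHIJV
  updated: d(AHIJV,L)=1
step 5: merge (AHIJV,L) at d=1; branch lengths AHIJV→1/2, L→1/2; new cluster AHIJLV
final tree: (((((A:93/8,I:-21/8):187/12,J:161/12):37/4,V:16):17/2,H:10):1/2,L:1/2)
total length: 331/4

(((((A:93/8,I:-21/8):187/12,J:161/12):37/4,V:16):17/2,H:10):1/2,L:1/2)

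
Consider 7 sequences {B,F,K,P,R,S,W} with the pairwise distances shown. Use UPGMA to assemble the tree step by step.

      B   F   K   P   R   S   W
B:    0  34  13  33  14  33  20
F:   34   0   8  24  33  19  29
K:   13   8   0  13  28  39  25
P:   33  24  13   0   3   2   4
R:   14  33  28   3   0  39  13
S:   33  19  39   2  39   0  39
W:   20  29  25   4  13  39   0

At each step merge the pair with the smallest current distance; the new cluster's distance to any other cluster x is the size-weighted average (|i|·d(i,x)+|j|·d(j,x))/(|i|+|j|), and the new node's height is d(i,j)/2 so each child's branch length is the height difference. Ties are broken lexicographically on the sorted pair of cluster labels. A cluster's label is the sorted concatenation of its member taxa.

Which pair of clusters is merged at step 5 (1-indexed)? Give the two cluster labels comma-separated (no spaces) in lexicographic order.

FK,PS

1. join P+S (d=2) ⇒ PS; edges |P|=1, |S|=1
  updated: d(B,PS)=33, d(F,PS)=43/2, d(K,PS)=26, d(PS,R)=21, d(PS,W)=43/2
2. join F+K (d=8) ⇒ FK; edges |F|=4, |K|=4
  updated: d(B,FK)=47/2, d(FK,PS)=95/4, d(FK,R)=61/2, d(FK,W)=27
3. join R+W (d=13) ⇒ RW; edges |R|=13/2, |W|=13/2
  updated: d(B,RW)=17, d(FK,RW)=115/4, d(PS,RW)=85/4
4. join B+RW (d=17) ⇒ BRW; edges |B|=17/2, |RW|=2
  updated: d(BRW,FK)=27, d(BRW,PS)=151/6
5. join FK+PS (d=95/4) ⇒ FKPS; edges |FK|=63/8, |PS|=87/8
  updated: d(BRW,FKPS)=313/12
6. join BRW+FKPS (d=313/12) ⇒ BFKPRSW; edges |BRW|=109/24, |FKPS|=7/6
final tree: ((B:17/2,(R:13/2,W:13/2):2):109/24,((F:4,K:4):63/8,(P:1,S:1):87/8):7/6)
total length: 1391/24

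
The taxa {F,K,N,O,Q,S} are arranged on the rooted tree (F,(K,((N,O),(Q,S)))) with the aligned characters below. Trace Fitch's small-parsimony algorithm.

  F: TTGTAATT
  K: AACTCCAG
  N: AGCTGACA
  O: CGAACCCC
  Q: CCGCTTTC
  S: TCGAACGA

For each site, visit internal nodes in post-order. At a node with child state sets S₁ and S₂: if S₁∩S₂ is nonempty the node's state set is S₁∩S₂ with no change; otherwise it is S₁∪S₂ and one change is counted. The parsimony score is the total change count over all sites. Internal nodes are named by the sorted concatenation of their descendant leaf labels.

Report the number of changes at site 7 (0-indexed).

site 0, node NO: N={A} ∪ O={C} → {A,C} (+1)
site 0, node QS: Q={C} ∪ S={T} → {C,T} (+1)
site 0, node NOQS: NO={A,C} ∩ QS={C,T} → {C} (+0)
site 0, node KNOQS: K={A} ∪ NOQS={C} → {A,C} (+1)
site 0, node FKNOQS: F={T} ∪ KNOQS={A,C} → {A,C,T} (+1)
site 1, node NO: N={G} ∩ O={G} → {G} (+0)
site 1, node QS: Q={C} ∩ S={C} → {C} (+0)
site 1, node NOQS: NO={G} ∪ QS={C} → {C,G} (+1)
site 1, node KNOQS: K={A} ∪ NOQS={C,G} → {A,C,G} (+1)
site 1, node FKNOQS: F={T} ∪ KNOQS={A,C,G} → {A,C,G,T} (+1)
site 2, node NO: N={C} ∪ O={A} → {A,C} (+1)
site 2, node QS: Q={G} ∩ S={G} → {G} (+0)
site 2, node NOQS: NO={A,C} ∪ QS={G} → {A,C,G} (+1)
site 2, node KNOQS: K={C} ∩ NOQS={A,C,G} → {C} (+0)
site 2, node FKNOQS: F={G} ∪ KNOQS={C} → {C,G} (+1)
site 3, node NO: N={T} ∪ O={A} → {A,T} (+1)
site 3, node QS: Q={C} ∪ S={A} → {A,C} (+1)
site 3, node NOQS: NO={A,T} ∩ QS={A,C} → {A} (+0)
site 3, node KNOQS: K={T} ∪ NOQS={A} → {A,T} (+1)
site 3, node FKNOQS: F={T} ∩ KNOQS={A,T} → {T} (+0)
site 4, node NO: N={G} ∪ O={C} → {C,G} (+1)
site 4, node QS: Q={T} ∪ S={A} → {A,T} (+1)
site 4, node NOQS: NO={C,G} ∪ QS={A,T} → {A,C,G,T} (+1)
site 4, node KNOQS: K={C} ∩ NOQS={A,C,G,T} → {C} (+0)
site 4, node FKNOQS: F={A} ∪ KNOQS={C} → {A,C} (+1)
site 5, node NO: N={A} ∪ O={C} → {A,C} (+1)
site 5, node QS: Q={T} ∪ S={C} → {C,T} (+1)
site 5, node NOQS: NO={A,C} ∩ QS={C,T} → {C} (+0)
site 5, node KNOQS: K={C} ∩ NOQS={C} → {C} (+0)
site 5, node FKNOQS: F={A} ∪ KNOQS={C} → {A,C} (+1)
site 6, node NO: N={C} ∩ O={C} → {C} (+0)
site 6, node QS: Q={T} ∪ S={G} → {G,T} (+1)
site 6, node NOQS: NO={C} ∪ QS={G,T} → {C,G,T} (+1)
site 6, node KNOQS: K={A} ∪ NOQS={C,G,T} → {A,C,G,T} (+1)
site 6, node FKNOQS: F={T} ∩ KNOQS={A,C,G,T} → {T} (+0)
site 7, node NO: N={A} ∪ O={C} → {A,C} (+1)
site 7, node QS: Q={C} ∪ S={A} → {A,C} (+1)
site 7, node NOQS: NO={A,C} ∩ QS={A,C} → {A,C} (+0)
site 7, node KNOQS: K={G} ∪ NOQS={A,C} → {A,C,G} (+1)
site 7, node FKNOQS: F={T} ∪ KNOQS={A,C,G} → {A,C,G,T} (+1)
per-site changes: [4, 3, 3, 3, 4, 3, 3, 4]; total = 27

4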